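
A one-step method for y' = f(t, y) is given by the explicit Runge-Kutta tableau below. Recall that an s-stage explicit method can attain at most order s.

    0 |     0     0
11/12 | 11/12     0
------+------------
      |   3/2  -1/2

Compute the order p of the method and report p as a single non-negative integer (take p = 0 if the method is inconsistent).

b = (3/2, -1/2)
c = (0, 11/12)
Σ b_i: 3/2·1 + (-1/2)·1 = 1 ✓
b·c: (-1/2)·11/12 = -11/24 ≠ 1/2 ⇒ order 1.

1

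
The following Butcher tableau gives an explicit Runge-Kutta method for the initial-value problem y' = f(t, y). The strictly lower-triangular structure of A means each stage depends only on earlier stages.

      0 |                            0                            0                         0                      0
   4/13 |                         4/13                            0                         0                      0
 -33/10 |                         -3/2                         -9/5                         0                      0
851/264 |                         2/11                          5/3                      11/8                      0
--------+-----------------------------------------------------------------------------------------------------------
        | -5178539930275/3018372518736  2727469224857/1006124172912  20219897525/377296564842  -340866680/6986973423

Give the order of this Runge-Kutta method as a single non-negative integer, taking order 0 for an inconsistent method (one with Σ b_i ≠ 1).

3

b = (-5178539930275/3018372518736, 2727469224857/1006124172912, 20219897525/377296564842, -340866680/6986973423)
c = (0, 4/13, -33/10, 851/264)
Ac = (0, 0, -36/65, -12557/3120)
Σ b_i: (-5178539930275/3018372518736)·1 + 2727469224857/1006124172912·1 + 20219897525/377296564842·1 + (-340866680/6986973423)·1 = 1 ✓
b·c: 2727469224857/1006124172912·4/13 + 20219897525/377296564842·(-33/10) + (-340866680/6986973423)·851/264 = 1/2 ✓
b·c²: 2727469224857/1006124172912·16/169 + 20219897525/377296564842·1089/100 + (-340866680/6986973423)·724201/69696 = 1/3 ✓
b·Ac: 20219897525/377296564842·(-36/65) + (-340866680/6986973423)·(-12557/3120) = 1/6 ✓
b·c³: 2727469224857/1006124172912·64/2197 + 20219897525/377296564842·(-35937/1000) + (-340866680/6986973423)·616295051/18399744 = -30050112262753369/8632545403584960 ≠ 1/4 ⇒ order 3.
b·(c∘Ac): 20219897525/377296564842·594/325 + (-340866680/6986973423)·(-10686007/823680) = 9559550272063/13079614247856 ≠ 1/8
b·Ac²: 20219897525/377296564842·(-144/845) + (-340866680/6986973423)·6137353/405600 = -1357628596109/1816613089980 ≠ 1/12
b·A²c: (-340866680/6986973423)·(-99/130) = 1124860044/30276884833 ≠ 1/24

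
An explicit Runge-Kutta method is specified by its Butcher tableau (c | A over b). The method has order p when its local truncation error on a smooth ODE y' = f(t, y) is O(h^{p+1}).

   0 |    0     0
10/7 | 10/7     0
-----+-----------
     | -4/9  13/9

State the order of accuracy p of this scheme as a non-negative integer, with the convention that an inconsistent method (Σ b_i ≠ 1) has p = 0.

1

b = (-4/9, 13/9)
c = (0, 10/7)
Σ b_i: (-4/9)·1 + 13/9·1 = 1 ✓
b·c: 13/9·10/7 = 130/63 ≠ 1/2 ⇒ order 1.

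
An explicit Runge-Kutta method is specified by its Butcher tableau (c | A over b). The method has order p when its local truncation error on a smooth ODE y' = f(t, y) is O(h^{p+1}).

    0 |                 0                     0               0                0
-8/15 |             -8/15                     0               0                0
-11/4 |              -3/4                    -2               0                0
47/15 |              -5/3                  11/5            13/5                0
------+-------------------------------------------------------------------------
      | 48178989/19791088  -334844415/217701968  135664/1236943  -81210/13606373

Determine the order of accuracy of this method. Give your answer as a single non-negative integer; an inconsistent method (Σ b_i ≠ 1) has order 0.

b = (48178989/19791088, -334844415/217701968, 135664/1236943, -81210/13606373)
c = (0, -8/15, -11/4, 47/15)
Ac = (0, 0, 16/15, -2497/300)
Σ b_i: 48178989/19791088·1 + (-334844415/217701968)·1 + 135664/1236943·1 + (-81210/13606373)·1 = 1 ✓
b·c: (-334844415/217701968)·(-8/15) + 135664/1236943·(-11/4) + (-81210/13606373)·47/15 = 1/2 ✓
b·c²: (-334844415/217701968)·64/225 + 135664/1236943·121/16 + (-81210/13606373)·2209/225 = 1/3 ✓
b·Ac: 135664/1236943·16/15 + (-81210/13606373)·(-2497/300) = 1/6 ✓
b·c³: (-334844415/217701968)·(-512/3375) + 135664/1236943·(-1331/64) + (-81210/13606373)·103823/3375 = -496777921/222649740 ≠ 1/4 ⇒ order 3.
b·(c∘Ac): 135664/1236943·(-44/15) + (-81210/13606373)·(-117359/4500) = -30811177/185541450 ≠ 1/8
b·Ac²: 135664/1236943·(-128/225) + (-81210/13606373)·365189/18000 = -81705803/445299480 ≠ 1/12
b·A²c: (-81210/13606373)·208/75 = -1126112/68031865 ≠ 1/24

3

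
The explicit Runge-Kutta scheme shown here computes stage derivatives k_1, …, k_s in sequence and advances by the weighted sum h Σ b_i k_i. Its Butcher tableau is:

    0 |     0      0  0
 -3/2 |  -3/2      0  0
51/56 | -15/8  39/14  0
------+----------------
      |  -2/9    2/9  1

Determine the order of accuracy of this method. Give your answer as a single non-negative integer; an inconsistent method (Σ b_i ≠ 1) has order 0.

b = (-2/9, 2/9, 1)
c = (0, -3/2, 51/56)
Ac = (0, 0, -117/28)
Σ b_i: (-2/9)·1 + 2/9·1 + 1·1 = 1 ✓
b·c: 2/9·(-3/2) + 1·51/56 = 97/168 ≠ 1/2 ⇒ order 1.

1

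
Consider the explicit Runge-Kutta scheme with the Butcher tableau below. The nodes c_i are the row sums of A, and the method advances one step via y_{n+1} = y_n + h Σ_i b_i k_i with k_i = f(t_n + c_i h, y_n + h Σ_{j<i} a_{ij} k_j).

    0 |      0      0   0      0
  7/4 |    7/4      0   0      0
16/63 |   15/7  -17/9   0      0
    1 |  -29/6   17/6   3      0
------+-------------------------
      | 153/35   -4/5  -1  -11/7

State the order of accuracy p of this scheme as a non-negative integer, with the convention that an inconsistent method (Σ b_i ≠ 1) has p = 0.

1

b = (153/35, -4/5, -1, -11/7)
c = (0, 7/4, 16/63, 1)
Ac = (0, 0, -119/36, 961/168)
Σ b_i: 153/35·1 + (-4/5)·1 + (-1)·1 + (-11/7)·1 = 1 ✓
b·c: (-4/5)·7/4 + (-1)·16/63 + (-11/7)·1 = -1016/315 ≠ 1/2 ⇒ order 1.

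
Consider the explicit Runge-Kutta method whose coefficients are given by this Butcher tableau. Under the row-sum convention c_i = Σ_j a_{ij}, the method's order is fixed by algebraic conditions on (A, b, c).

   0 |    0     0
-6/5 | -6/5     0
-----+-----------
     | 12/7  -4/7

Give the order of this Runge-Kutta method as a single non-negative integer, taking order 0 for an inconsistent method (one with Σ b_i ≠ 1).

b = (12/7, -4/7)
c = (0, -6/5)
Σ b_i: 12/7·1 + (-4/7)·1 = 8/7 ≠ 1 ⇒ order 0.

0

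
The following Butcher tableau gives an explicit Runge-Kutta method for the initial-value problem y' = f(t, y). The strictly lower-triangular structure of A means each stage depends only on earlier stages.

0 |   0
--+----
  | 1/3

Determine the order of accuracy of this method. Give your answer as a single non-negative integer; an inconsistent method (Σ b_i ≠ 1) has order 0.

0

b = (1/3)
c = (0)
Σ b_i: 1/3·1 = 1/3 ≠ 1 ⇒ order 0.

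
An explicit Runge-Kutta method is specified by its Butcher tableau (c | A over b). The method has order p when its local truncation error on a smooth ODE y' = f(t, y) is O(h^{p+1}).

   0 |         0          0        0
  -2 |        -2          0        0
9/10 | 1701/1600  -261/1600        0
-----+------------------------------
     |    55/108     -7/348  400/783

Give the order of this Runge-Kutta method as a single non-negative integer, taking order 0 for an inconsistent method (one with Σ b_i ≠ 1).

b = (55/108, -7/348, 400/783)
c = (0, -2, 9/10)
Ac = (0, 0, 261/800)
Σ b_i: 55/108·1 + (-7/348)·1 + 400/783·1 = 1 ✓
b·c: (-7/348)·(-2) + 400/783·9/10 = 1/2 ✓
b·c²: (-7/348)·4 + 400/783·81/100 = 1/3 ✓
b·Ac: 400/783·261/800 = 1/6 ✓; 3 stages ⇒ order 3.

3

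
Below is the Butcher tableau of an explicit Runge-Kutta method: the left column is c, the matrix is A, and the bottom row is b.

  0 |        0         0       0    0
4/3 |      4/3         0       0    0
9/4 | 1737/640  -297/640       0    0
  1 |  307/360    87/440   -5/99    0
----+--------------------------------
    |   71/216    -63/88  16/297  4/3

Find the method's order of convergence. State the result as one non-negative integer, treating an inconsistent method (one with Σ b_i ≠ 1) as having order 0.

4

b = (71/216, -63/88, 16/297, 4/3)
c = (0, 4/3, 9/4, 1)
Ac = (0, 0, -99/160, 3/20)
Σ b_i: 71/216·1 + (-63/88)·1 + 16/297·1 + 4/3·1 = 1 ✓
b·c: (-63/88)·4/3 + 16/297·9/4 + 4/3·1 = 1/2 ✓
b·c²: (-63/88)·16/9 + 16/297·81/16 + 4/3·1 = 1/3 ✓
b·Ac: 16/297·(-99/160) + 4/3·3/20 = 1/6 ✓
b·c³: (-63/88)·64/27 + 16/297·729/64 + 4/3·1 = 1/4 ✓
b·(c∘Ac): 16/297·(-891/640) + 4/3·3/20 = 1/8 ✓
b·Ac²: 16/297·(-33/40) + 4/3·23/240 = 1/12 ✓
b·A²c: 4/3·1/32 = 1/24 ✓; 4 stages ⇒ order 4.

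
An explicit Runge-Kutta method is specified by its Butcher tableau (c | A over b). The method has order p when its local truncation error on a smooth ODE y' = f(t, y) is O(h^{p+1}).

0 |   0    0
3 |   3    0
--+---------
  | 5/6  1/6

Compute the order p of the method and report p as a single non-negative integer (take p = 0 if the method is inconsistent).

2

b = (5/6, 1/6)
c = (0, 3)
Σ b_i: 5/6·1 + 1/6·1 = 1 ✓
b·c: 1/6·3 = 1/2 ✓; 2 stages ⇒ order 2.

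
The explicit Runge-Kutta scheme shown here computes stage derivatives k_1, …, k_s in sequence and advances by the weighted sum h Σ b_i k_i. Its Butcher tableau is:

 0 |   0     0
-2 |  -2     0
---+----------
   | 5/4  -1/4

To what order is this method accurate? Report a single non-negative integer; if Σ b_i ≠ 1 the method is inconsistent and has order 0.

2

b = (5/4, -1/4)
c = (0, -2)
Σ b_i: 5/4·1 + (-1/4)·1 = 1 ✓
b·c: (-1/4)·(-2) = 1/2 ✓; 2 stages ⇒ order 2.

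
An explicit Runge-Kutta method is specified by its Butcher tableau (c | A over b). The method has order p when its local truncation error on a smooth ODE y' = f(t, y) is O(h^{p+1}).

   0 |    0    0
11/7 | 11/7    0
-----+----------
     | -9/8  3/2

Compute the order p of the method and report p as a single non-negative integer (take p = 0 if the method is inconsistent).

b = (-9/8, 3/2)
c = (0, 11/7)
Σ b_i: (-9/8)·1 + 3/2·1 = 3/8 ≠ 1 ⇒ order 0.

0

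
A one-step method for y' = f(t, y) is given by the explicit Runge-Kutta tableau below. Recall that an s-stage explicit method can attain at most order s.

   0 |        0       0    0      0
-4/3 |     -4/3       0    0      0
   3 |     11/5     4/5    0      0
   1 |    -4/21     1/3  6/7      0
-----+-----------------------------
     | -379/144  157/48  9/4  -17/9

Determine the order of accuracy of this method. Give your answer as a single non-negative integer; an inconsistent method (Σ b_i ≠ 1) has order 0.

b = (-379/144, 157/48, 9/4, -17/9)
c = (0, -4/3, 3, 1)
Ac = (0, 0, -16/15, 134/63)
Σ b_i: (-379/144)·1 + 157/48·1 + 9/4·1 + (-17/9)·1 = 1 ✓
b·c: 157/48·(-4/3) + 9/4·3 + (-17/9)·1 = 1/2 ✓
b·c²: 157/48·16/9 + 9/4·9 + (-17/9)·1 = 2611/108 ≠ 1/3 ⇒ order 2.
b·Ac: 9/4·(-16/15) + (-17/9)·134/63 = -18194/2835 ≠ 1/6

2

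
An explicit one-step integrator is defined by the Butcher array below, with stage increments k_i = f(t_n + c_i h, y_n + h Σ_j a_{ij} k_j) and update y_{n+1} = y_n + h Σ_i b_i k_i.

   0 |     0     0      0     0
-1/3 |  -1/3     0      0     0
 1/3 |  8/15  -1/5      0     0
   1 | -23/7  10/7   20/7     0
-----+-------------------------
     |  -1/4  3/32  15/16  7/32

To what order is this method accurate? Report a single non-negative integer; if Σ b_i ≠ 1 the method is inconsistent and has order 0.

4

b = (-1/4, 3/32, 15/16, 7/32)
c = (0, -1/3, 1/3, 1)
Ac = (0, 0, 1/15, 10/21)
Σ b_i: (-1/4)·1 + 3/32·1 + 15/16·1 + 7/32·1 = 1 ✓
b·c: 3/32·(-1/3) + 15/16·1/3 + 7/32·1 = 1/2 ✓
b·c²: 3/32·1/9 + 15/16·1/9 + 7/32·1 = 1/3 ✓
b·Ac: 15/16·1/15 + 7/32·10/21 = 1/6 ✓
b·c³: 3/32·(-1/27) + 15/16·1/27 + 7/32·1 = 1/4 ✓
b·(c∘Ac): 15/16·1/45 + 7/32·10/21 = 1/8 ✓
b·Ac²: 15/16·(-1/45) + 7/32·10/21 = 1/12 ✓
b·A²c: 7/32·4/21 = 1/24 ✓; 4 stages ⇒ order 4.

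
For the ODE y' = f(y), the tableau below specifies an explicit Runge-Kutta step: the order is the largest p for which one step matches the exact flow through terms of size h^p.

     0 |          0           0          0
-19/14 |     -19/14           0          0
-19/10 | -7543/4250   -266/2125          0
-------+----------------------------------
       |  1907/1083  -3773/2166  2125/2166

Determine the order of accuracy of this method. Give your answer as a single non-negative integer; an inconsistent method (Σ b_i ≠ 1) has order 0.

3

b = (1907/1083, -3773/2166, 2125/2166)
c = (0, -19/14, -19/10)
Ac = (0, 0, 361/2125)
Σ b_i: 1907/1083·1 + (-3773/2166)·1 + 2125/2166·1 = 1 ✓
b·c: (-3773/2166)·(-19/14) + 2125/2166·(-19/10) = 1/2 ✓
b·c²: (-3773/2166)·361/196 + 2125/2166·361/100 = 1/3 ✓
b·Ac: 2125/2166·361/2125 = 1/6 ✓; 3 stages ⇒ order 3.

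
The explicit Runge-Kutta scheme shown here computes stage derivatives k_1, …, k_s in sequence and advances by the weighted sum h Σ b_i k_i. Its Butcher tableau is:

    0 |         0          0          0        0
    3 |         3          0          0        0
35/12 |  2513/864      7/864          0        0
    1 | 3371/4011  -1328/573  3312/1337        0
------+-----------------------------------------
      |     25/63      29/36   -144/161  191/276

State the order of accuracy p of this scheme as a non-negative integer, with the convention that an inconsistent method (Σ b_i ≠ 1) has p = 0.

b = (25/63, 29/36, -144/161, 191/276)
c = (0, 3, 35/12, 1)
Ac = (0, 0, 7/288, 52/191)
Σ b_i: 25/63·1 + 29/36·1 + (-144/161)·1 + 191/276·1 = 1 ✓
b·c: 29/36·3 + (-144/161)·35/12 + 191/276·1 = 1/2 ✓
b·c²: 29/36·9 + (-144/161)·1225/144 + 191/276·1 = 1/3 ✓
b·Ac: (-144/161)·7/288 + 191/276·52/191 = 1/6 ✓
b·c³: 29/36·27 + (-144/161)·42875/1728 + 191/276·1 = 1/4 ✓
b·(c∘Ac): (-144/161)·245/3456 + 191/276·52/191 = 1/8 ✓
b·Ac²: (-144/161)·7/96 + 191/276·41/191 = 1/12 ✓
b·A²c: 191/276·23/382 = 1/24 ✓; 4 stages ⇒ order 4.

4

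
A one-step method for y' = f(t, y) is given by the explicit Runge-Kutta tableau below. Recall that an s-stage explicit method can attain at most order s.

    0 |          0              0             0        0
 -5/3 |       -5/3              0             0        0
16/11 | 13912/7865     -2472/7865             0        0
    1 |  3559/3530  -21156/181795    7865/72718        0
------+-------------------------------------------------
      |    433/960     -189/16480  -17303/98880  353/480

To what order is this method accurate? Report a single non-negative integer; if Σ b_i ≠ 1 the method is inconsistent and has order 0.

b = (433/960, -189/16480, -17303/98880, 353/480)
c = (0, -5/3, 16/11, 1)
Ac = (0, 0, 824/1573, 124/353)
Σ b_i: 433/960·1 + (-189/16480)·1 + (-17303/98880)·1 + 353/480·1 = 1 ✓
b·c: (-189/16480)·(-5/3) + (-17303/98880)·16/11 + 353/480·1 = 1/2 ✓
b·c²: (-189/16480)·25/9 + (-17303/98880)·256/121 + 353/480·1 = 1/3 ✓
b·Ac: (-17303/98880)·824/1573 + 353/480·124/353 = 1/6 ✓
b·c³: (-189/16480)·(-125/27) + (-17303/98880)·4096/1331 + 353/480·1 = 1/4 ✓
b·(c∘Ac): (-17303/98880)·13184/17303 + 353/480·124/353 = 1/8 ✓
b·Ac²: (-17303/98880)·(-4120/4719) + 353/480·(-100/1059) = 1/12 ✓
b·A²c: 353/480·20/353 = 1/24 ✓; 4 stages ⇒ order 4.

4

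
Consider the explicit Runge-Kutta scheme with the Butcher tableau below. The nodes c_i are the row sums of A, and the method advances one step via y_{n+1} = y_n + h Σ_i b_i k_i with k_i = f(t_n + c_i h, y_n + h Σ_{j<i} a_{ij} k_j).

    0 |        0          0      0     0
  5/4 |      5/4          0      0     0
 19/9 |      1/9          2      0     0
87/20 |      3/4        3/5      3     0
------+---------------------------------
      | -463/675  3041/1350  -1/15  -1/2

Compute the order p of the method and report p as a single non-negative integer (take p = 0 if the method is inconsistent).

b = (-463/675, 3041/1350, -1/15, -1/2)
c = (0, 5/4, 19/9, 87/20)
Ac = (0, 0, 5/2, 85/12)
Σ b_i: (-463/675)·1 + 3041/1350·1 + (-1/15)·1 + (-1/2)·1 = 1 ✓
b·c: 3041/1350·5/4 + (-1/15)·19/9 + (-1/2)·87/20 = 1/2 ✓
b·c²: 3041/1350·25/16 + (-1/15)·361/81 + (-1/2)·7569/400 = -606401/97200 ≠ 1/3 ⇒ order 2.
b·Ac: (-1/15)·5/2 + (-1/2)·85/12 = -89/24 ≠ 1/6

2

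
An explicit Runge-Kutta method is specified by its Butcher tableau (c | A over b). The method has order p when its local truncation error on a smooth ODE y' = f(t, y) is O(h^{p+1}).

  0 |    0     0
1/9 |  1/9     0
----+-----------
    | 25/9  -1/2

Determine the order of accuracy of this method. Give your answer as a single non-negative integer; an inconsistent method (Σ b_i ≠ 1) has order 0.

b = (25/9, -1/2)
c = (0, 1/9)
Σ b_i: 25/9·1 + (-1/2)·1 = 41/18 ≠ 1 ⇒ order 0.

0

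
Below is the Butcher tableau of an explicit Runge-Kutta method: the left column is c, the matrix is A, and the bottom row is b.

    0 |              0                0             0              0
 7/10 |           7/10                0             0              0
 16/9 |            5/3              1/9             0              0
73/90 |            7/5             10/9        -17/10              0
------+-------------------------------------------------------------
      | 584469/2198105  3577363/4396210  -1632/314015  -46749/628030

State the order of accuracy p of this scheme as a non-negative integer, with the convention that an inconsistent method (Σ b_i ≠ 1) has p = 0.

3

b = (584469/2198105, 3577363/4396210, -1632/314015, -46749/628030)
c = (0, 7/10, 16/9, 73/90)
Ac = (0, 0, 7/90, -101/45)
Σ b_i: 584469/2198105·1 + 3577363/4396210·1 + (-1632/314015)·1 + (-46749/628030)·1 = 1 ✓
b·c: 3577363/4396210·7/10 + (-1632/314015)·16/9 + (-46749/628030)·73/90 = 1/2 ✓
b·c²: 3577363/4396210·49/100 + (-1632/314015)·256/81 + (-46749/628030)·5329/8100 = 1/3 ✓
b·Ac: (-1632/314015)·7/90 + (-46749/628030)·(-101/45) = 1/6 ✓
b·c³: 3577363/4396210·343/1000 + (-1632/314015)·4096/729 + (-46749/628030)·389017/729000 = 1069238711/5087043000 ≠ 1/4 ⇒ order 3.
b·(c∘Ac): (-1632/314015)·56/405 + (-46749/628030)·(-7373/4050) = 114284179/847840500 ≠ 1/8
b·Ac²: (-1632/314015)·49/900 + (-46749/628030)·(-3911/810) = 304485661/847840500 ≠ 1/12
b·A²c: (-46749/628030)·(-119/900) = 1854377/188409000 ≠ 1/24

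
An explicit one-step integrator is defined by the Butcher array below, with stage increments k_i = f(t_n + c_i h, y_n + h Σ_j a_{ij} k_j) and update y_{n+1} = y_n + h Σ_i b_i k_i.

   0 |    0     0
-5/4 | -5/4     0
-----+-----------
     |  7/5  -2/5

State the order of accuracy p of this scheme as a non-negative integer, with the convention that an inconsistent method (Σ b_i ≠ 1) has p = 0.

b = (7/5, -2/5)
c = (0, -5/4)
Σ b_i: 7/5·1 + (-2/5)·1 = 1 ✓
b·c: (-2/5)·(-5/4) = 1/2 ✓; 2 stages ⇒ order 2.

2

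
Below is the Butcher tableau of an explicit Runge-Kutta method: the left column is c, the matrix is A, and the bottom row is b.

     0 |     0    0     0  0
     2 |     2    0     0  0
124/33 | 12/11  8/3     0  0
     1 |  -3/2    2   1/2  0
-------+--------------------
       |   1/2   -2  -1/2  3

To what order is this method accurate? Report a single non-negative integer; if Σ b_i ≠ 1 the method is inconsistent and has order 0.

1

b = (1/2, -2, -1/2, 3)
c = (0, 2, 124/33, 1)
Ac = (0, 0, 16/3, 194/33)
Σ b_i: 1/2·1 + (-2)·1 + (-1/2)·1 + 3·1 = 1 ✓
b·c: (-2)·2 + (-1/2)·124/33 + 3·1 = -95/33 ≠ 1/2 ⇒ order 1.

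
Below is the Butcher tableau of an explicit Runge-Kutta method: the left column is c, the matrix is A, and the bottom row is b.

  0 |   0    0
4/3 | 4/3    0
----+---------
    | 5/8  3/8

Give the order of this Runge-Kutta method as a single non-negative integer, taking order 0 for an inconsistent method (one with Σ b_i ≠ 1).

b = (5/8, 3/8)
c = (0, 4/3)
Σ b_i: 5/8·1 + 3/8·1 = 1 ✓
b·c: 3/8·4/3 = 1/2 ✓; 2 stages ⇒ order 2.

2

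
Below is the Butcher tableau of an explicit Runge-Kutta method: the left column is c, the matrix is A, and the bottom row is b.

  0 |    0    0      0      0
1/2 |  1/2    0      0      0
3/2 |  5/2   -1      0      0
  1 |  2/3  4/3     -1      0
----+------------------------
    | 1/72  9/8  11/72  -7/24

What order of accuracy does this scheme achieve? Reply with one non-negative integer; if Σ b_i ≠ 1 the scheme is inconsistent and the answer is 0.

3

b = (1/72, 9/8, 11/72, -7/24)
c = (0, 1/2, 3/2, 1)
Ac = (0, 0, -1/2, -5/6)
Σ b_i: 1/72·1 + 9/8·1 + 11/72·1 + (-7/24)·1 = 1 ✓
b·c: 9/8·1/2 + 11/72·3/2 + (-7/24)·1 = 1/2 ✓
b·c²: 9/8·1/4 + 11/72·9/4 + (-7/24)·1 = 1/3 ✓
b·Ac: 11/72·(-1/2) + (-7/24)·(-5/6) = 1/6 ✓
b·c³: 9/8·1/8 + 11/72·27/8 + (-7/24)·1 = 35/96 ≠ 1/4 ⇒ order 3.
b·(c∘Ac): 11/72·(-3/4) + (-7/24)·(-5/6) = 37/288 ≠ 1/8
b·Ac²: 11/72·(-1/4) + (-7/24)·(-23/12) = 25/48 ≠ 1/12
b·A²c: (-7/24)·1/2 = -7/48 ≠ 1/24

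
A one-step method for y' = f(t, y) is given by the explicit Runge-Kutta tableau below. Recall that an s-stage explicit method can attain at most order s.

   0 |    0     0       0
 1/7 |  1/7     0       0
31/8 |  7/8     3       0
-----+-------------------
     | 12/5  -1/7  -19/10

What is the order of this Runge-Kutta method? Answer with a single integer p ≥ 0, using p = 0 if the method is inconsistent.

0

b = (12/5, -1/7, -19/10)
c = (0, 1/7, 31/8)
Ac = (0, 0, 3/7)
Σ b_i: 12/5·1 + (-1/7)·1 + (-19/10)·1 = 5/14 ≠ 1 ⇒ order 0.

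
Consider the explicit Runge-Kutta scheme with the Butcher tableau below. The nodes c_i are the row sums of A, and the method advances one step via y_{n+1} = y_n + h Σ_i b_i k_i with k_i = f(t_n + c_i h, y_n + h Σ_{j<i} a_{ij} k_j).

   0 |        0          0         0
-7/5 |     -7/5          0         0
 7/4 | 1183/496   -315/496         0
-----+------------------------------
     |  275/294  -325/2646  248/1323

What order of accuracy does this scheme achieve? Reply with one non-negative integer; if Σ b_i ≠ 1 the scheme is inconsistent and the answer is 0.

b = (275/294, -325/2646, 248/1323)
c = (0, -7/5, 7/4)
Ac = (0, 0, 441/496)
Σ b_i: 275/294·1 + (-325/2646)·1 + 248/1323·1 = 1 ✓
b·c: (-325/2646)·(-7/5) + 248/1323·7/4 = 1/2 ✓
b·c²: (-325/2646)·49/25 + 248/1323·49/16 = 1/3 ✓
b·Ac: 248/1323·441/496 = 1/6 ✓; 3 stages ⇒ order 3.

3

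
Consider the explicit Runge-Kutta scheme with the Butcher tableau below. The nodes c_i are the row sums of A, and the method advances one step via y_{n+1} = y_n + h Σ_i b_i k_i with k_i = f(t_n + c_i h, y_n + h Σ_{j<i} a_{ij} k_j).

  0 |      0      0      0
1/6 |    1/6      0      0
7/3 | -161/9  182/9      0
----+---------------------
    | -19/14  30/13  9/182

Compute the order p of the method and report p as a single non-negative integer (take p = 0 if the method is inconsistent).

3

b = (-19/14, 30/13, 9/182)
c = (0, 1/6, 7/3)
Ac = (0, 0, 91/27)
Σ b_i: (-19/14)·1 + 30/13·1 + 9/182·1 = 1 ✓
b·c: 30/13·1/6 + 9/182·7/3 = 1/2 ✓
b·c²: 30/13·1/36 + 9/182·49/9 = 1/3 ✓
b·Ac: 9/182·91/27 = 1/6 ✓; 3 stages ⇒ order 3.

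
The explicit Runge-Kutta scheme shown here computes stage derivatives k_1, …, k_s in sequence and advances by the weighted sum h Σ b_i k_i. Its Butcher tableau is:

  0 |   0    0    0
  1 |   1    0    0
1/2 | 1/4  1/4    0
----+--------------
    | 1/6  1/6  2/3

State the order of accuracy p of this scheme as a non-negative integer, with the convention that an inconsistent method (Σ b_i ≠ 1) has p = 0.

b = (1/6, 1/6, 2/3)
c = (0, 1, 1/2)
Ac = (0, 0, 1/4)
Σ b_i: 1/6·1 + 1/6·1 + 2/3·1 = 1 ✓
b·c: 1/6·1 + 2/3·1/2 = 1/2 ✓
b·c²: 1/6·1 + 2/3·1/4 = 1/3 ✓
b·Ac: 2/3·1/4 = 1/6 ✓; 3 stages ⇒ order 3.

3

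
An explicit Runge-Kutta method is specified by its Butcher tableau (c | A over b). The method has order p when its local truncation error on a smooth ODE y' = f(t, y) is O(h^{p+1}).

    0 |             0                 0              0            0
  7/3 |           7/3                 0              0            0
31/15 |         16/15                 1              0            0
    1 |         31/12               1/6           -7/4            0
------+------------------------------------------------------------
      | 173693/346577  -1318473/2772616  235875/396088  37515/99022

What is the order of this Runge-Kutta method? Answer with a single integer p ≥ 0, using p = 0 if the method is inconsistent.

b = (173693/346577, -1318473/2772616, 235875/396088, 37515/99022)
c = (0, 7/3, 31/15, 1)
Ac = (0, 0, 7/3, -581/180)
Σ b_i: 173693/346577·1 + (-1318473/2772616)·1 + 235875/396088·1 + 37515/99022·1 = 1 ✓
b·c: (-1318473/2772616)·7/3 + 235875/396088·31/15 + 37515/99022·1 = 1/2 ✓
b·c²: (-1318473/2772616)·49/9 + 235875/396088·961/225 + 37515/99022·1 = 1/3 ✓
b·Ac: 235875/396088·7/3 + 37515/99022·(-581/180) = 1/6 ✓
b·c³: (-1318473/2772616)·343/27 + 235875/396088·29791/3375 + 37515/99022·1 = -361495/891198 ≠ 1/4 ⇒ order 3.
b·(c∘Ac): 235875/396088·217/45 + 37515/99022·(-581/180) = 69973/42438 ≠ 1/8
b·Ac²: 235875/396088·49/9 + 37515/99022·(-17731/2700) = 240074/318285 ≠ 1/12
b·A²c: 37515/99022·(-49/12) = -87535/56584 ≠ 1/24

3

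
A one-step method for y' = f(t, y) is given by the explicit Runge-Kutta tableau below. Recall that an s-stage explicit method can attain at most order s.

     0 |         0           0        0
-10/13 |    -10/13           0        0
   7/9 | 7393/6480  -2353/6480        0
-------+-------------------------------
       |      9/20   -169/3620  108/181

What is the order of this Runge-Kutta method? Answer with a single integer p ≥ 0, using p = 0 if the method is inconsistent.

b = (9/20, -169/3620, 108/181)
c = (0, -10/13, 7/9)
Ac = (0, 0, 181/648)
Σ b_i: 9/20·1 + (-169/3620)·1 + 108/181·1 = 1 ✓
b·c: (-169/3620)·(-10/13) + 108/181·7/9 = 1/2 ✓
b·c²: (-169/3620)·100/169 + 108/181·49/81 = 1/3 ✓
b·Ac: 108/181·181/648 = 1/6 ✓; 3 stages ⇒ order 3.

3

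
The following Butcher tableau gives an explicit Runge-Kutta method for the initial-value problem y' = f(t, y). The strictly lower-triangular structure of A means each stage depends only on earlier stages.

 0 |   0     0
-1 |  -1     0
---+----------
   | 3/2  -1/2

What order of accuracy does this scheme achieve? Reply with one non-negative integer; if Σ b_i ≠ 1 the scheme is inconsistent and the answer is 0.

2

b = (3/2, -1/2)
c = (0, -1)
Σ b_i: 3/2·1 + (-1/2)·1 = 1 ✓
b·c: (-1/2)·(-1) = 1/2 ✓; 2 stages ⇒ order 2.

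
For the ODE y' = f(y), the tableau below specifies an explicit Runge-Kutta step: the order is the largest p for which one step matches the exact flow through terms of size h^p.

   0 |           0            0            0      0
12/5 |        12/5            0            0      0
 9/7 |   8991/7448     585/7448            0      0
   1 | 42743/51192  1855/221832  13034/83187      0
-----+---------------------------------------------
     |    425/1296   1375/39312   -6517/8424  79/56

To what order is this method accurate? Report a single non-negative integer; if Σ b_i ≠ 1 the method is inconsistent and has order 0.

b = (425/1296, 1375/39312, -6517/8424, 79/56)
c = (0, 12/5, 9/7, 1)
Ac = (0, 0, 351/1862, 35/158)
Σ b_i: 425/1296·1 + 1375/39312·1 + (-6517/8424)·1 + 79/56·1 = 1 ✓
b·c: 1375/39312·12/5 + (-6517/8424)·9/7 + 79/56·1 = 1/2 ✓
b·c²: 1375/39312·144/25 + (-6517/8424)·81/49 + 79/56·1 = 1/3 ✓
b·Ac: (-6517/8424)·351/1862 + 79/56·35/158 = 1/6 ✓
b·c³: 1375/39312·1728/125 + (-6517/8424)·729/343 + 79/56·1 = 1/4 ✓
b·(c∘Ac): (-6517/8424)·3159/13034 + 79/56·35/158 = 1/8 ✓
b·Ac²: (-6517/8424)·2106/4655 + 79/56·364/1185 = 1/12 ✓
b·A²c: 79/56·7/237 = 1/24 ✓; 4 stages ⇒ order 4.

4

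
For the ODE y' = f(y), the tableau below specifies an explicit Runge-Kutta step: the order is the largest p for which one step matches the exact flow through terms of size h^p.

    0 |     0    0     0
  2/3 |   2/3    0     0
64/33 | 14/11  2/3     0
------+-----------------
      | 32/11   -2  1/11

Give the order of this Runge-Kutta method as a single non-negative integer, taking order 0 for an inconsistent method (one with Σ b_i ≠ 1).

1

b = (32/11, -2, 1/11)
c = (0, 2/3, 64/33)
Ac = (0, 0, 4/9)
Σ b_i: 32/11·1 + (-2)·1 + 1/11·1 = 1 ✓
b·c: (-2)·2/3 + 1/11·64/33 = -140/121 ≠ 1/2 ⇒ order 1.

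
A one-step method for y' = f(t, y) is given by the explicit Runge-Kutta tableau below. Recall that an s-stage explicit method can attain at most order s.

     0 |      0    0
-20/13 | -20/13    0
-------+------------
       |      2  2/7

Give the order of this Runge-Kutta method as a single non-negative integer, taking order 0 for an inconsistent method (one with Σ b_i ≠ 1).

0

b = (2, 2/7)
c = (0, -20/13)
Σ b_i: 2·1 + 2/7·1 = 16/7 ≠ 1 ⇒ order 0.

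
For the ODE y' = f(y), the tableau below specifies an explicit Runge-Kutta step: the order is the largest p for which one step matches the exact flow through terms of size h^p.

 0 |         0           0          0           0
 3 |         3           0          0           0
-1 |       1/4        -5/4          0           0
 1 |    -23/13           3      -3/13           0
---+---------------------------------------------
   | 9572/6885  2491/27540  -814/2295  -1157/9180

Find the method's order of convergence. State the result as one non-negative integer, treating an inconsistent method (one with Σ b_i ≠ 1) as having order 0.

b = (9572/6885, 2491/27540, -814/2295, -1157/9180)
c = (0, 3, -1, 1)
Ac = (0, 0, -15/4, 120/13)
Σ b_i: 9572/6885·1 + 2491/27540·1 + (-814/2295)·1 + (-1157/9180)·1 = 1 ✓
b·c: 2491/27540·3 + (-814/2295)·(-1) + (-1157/9180)·1 = 1/2 ✓
b·c²: 2491/27540·9 + (-814/2295)·1 + (-1157/9180)·1 = 1/3 ✓
b·Ac: (-814/2295)·(-15/4) + (-1157/9180)·120/13 = 1/6 ✓
b·c³: 2491/27540·27 + (-814/2295)·(-1) + (-1157/9180)·1 = 12259/4590 ≠ 1/4 ⇒ order 3.
b·(c∘Ac): (-814/2295)·15/4 + (-1157/9180)·120/13 = -763/306 ≠ 1/8
b·Ac²: (-814/2295)·(-45/4) + (-1157/9180)·348/13 = 943/1530 ≠ 1/12
b·A²c: (-1157/9180)·45/52 = -89/816 ≠ 1/24

3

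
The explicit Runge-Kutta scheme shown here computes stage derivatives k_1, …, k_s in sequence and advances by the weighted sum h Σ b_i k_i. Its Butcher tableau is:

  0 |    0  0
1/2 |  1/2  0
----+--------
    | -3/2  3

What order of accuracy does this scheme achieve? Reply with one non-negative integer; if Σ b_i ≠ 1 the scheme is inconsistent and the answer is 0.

0

b = (-3/2, 3)
c = (0, 1/2)
Σ b_i: (-3/2)·1 + 3·1 = 3/2 ≠ 1 ⇒ order 0.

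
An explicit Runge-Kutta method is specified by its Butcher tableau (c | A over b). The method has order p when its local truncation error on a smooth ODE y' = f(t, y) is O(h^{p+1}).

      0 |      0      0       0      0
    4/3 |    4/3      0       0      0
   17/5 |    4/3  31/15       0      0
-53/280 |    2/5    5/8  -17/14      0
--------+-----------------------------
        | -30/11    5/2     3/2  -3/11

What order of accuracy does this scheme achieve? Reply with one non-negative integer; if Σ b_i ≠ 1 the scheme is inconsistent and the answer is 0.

1

b = (-30/11, 5/2, 3/2, -3/11)
c = (0, 4/3, 17/5, -53/280)
Ac = (0, 0, 124/45, -346/105)
Σ b_i: (-30/11)·1 + 5/2·1 + 3/2·1 + (-3/11)·1 = 1 ✓
b·c: 5/2·4/3 + 3/2·17/5 + (-3/11)·(-53/280) = 78401/9240 ≠ 1/2 ⇒ order 1.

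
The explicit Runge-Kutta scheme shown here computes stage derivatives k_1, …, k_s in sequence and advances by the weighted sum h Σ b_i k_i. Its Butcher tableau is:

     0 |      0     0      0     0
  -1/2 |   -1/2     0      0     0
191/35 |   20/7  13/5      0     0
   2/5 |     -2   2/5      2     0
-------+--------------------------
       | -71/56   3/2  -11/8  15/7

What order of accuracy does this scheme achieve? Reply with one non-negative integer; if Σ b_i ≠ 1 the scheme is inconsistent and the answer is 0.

b = (-71/56, 3/2, -11/8, 15/7)
c = (0, -1/2, 191/35, 2/5)
Ac = (0, 0, -13/10, 75/7)
Σ b_i: (-71/56)·1 + 3/2·1 + (-11/8)·1 + 15/7·1 = 1 ✓
b·c: 3/2·(-1/2) + (-11/8)·191/35 + 15/7·2/5 = -2071/280 ≠ 1/2 ⇒ order 1.

1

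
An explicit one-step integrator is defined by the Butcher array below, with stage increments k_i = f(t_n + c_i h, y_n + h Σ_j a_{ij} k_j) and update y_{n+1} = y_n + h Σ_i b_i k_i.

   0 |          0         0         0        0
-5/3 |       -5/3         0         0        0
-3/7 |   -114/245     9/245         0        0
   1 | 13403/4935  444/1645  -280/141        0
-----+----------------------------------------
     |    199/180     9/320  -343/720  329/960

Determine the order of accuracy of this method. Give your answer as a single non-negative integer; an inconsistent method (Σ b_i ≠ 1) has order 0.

4

b = (199/180, 9/320, -343/720, 329/960)
c = (0, -5/3, -3/7, 1)
Ac = (0, 0, -3/49, 132/329)
Σ b_i: 199/180·1 + 9/320·1 + (-343/720)·1 + 329/960·1 = 1 ✓
b·c: 9/320·(-5/3) + (-343/720)·(-3/7) + 329/960·1 = 1/2 ✓
b·c²: 9/320·25/9 + (-343/720)·9/49 + 329/960·1 = 1/3 ✓
b·Ac: (-343/720)·(-3/49) + 329/960·132/329 = 1/6 ✓
b·c³: 9/320·(-125/27) + (-343/720)·(-27/343) + 329/960·1 = 1/4 ✓
b·(c∘Ac): (-343/720)·9/343 + 329/960·132/329 = 1/8 ✓
b·Ac²: (-343/720)·5/49 + 329/960·380/987 = 1/12 ✓
b·A²c: 329/960·40/329 = 1/24 ✓; 4 stages ⇒ order 4.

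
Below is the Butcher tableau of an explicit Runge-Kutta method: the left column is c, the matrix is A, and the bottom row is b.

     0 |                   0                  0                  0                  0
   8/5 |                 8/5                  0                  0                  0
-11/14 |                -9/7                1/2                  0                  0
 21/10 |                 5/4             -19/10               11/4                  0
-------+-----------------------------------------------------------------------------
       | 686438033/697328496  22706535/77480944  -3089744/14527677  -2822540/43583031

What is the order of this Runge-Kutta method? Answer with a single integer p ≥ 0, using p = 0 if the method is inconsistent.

b = (686438033/697328496, 22706535/77480944, -3089744/14527677, -2822540/43583031)
c = (0, 8/5, -11/14, 21/10)
Ac = (0, 0, 4/5, -7281/1400)
Σ b_i: 686438033/697328496·1 + 22706535/77480944·1 + (-3089744/14527677)·1 + (-2822540/43583031)·1 = 1 ✓
b·c: 22706535/77480944·8/5 + (-3089744/14527677)·(-11/14) + (-2822540/43583031)·21/10 = 1/2 ✓
b·c²: 22706535/77480944·64/25 + (-3089744/14527677)·121/196 + (-2822540/43583031)·441/100 = 1/3 ✓
b·Ac: (-3089744/14527677)·4/5 + (-2822540/43583031)·(-7281/1400) = 1/6 ✓
b·c³: 22706535/77480944·512/125 + (-3089744/14527677)·(-1331/2744) + (-2822540/43583031)·9261/1000 = 102241439/145276770 ≠ 1/4 ⇒ order 3.
b·(c∘Ac): (-3089744/14527677)·(-22/35) + (-2822540/43583031)·(-21843/2000) = 1221758167/1452767700 ≠ 1/8
b·Ac²: (-3089744/14527677)·32/25 + (-2822540/43583031)·(-310297/98000) = -409866811/6101624340 ≠ 1/12
b·A²c: (-2822540/43583031)·11/5 = -6209588/43583031 ≠ 1/24

3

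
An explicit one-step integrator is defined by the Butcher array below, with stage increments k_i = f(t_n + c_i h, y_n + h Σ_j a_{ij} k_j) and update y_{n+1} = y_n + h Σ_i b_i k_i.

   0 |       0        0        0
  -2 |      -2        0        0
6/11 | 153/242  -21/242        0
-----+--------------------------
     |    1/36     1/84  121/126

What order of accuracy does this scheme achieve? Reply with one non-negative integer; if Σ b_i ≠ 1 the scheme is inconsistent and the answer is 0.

b = (1/36, 1/84, 121/126)
c = (0, -2, 6/11)
Ac = (0, 0, 21/121)
Σ b_i: 1/36·1 + 1/84·1 + 121/126·1 = 1 ✓
b·c: 1/84·(-2) + 121/126·6/11 = 1/2 ✓
b·c²: 1/84·4 + 121/126·36/121 = 1/3 ✓
b·Ac: 121/126·21/121 = 1/6 ✓; 3 stages ⇒ order 3.

3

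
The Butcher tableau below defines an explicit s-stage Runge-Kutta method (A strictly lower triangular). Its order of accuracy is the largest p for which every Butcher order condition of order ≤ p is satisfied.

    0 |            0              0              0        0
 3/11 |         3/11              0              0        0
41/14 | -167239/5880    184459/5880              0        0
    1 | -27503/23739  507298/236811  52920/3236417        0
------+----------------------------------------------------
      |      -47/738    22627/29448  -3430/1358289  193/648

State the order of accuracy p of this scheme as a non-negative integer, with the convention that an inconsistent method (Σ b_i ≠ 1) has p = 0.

4

b = (-47/738, 22627/29448, -3430/1358289, 193/648)
c = (0, 3/11, 41/14, 1)
Ac = (0, 0, 16769/1960, 122/193)
Σ b_i: (-47/738)·1 + 22627/29448·1 + (-3430/1358289)·1 + 193/648·1 = 1 ✓
b·c: 22627/29448·3/11 + (-3430/1358289)·41/14 + 193/648·1 = 1/2 ✓
b·c²: 22627/29448·9/121 + (-3430/1358289)·1681/196 + 193/648·1 = 1/3 ✓
b·Ac: (-3430/1358289)·16769/1960 + 193/648·122/193 = 1/6 ✓
b·c³: 22627/29448·27/1331 + (-3430/1358289)·68921/2744 + 193/648·1 = 1/4 ✓
b·(c∘Ac): (-3430/1358289)·687529/27440 + 193/648·122/193 = 1/8 ✓
b·Ac²: (-3430/1358289)·50307/21560 + 193/648·636/2123 = 1/12 ✓
b·A²c: 193/648·27/193 = 1/24 ✓; 4 stages ⇒ order 4.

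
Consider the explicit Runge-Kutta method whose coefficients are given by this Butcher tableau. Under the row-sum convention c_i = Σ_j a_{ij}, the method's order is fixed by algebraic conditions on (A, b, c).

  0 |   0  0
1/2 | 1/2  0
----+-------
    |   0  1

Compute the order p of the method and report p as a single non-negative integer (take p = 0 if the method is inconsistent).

2

b = (0, 1)
c = (0, 1/2)
Σ b_i: 1·1 = 1 ✓
b·c: 1·1/2 = 1/2 ✓; 2 stages ⇒ order 2.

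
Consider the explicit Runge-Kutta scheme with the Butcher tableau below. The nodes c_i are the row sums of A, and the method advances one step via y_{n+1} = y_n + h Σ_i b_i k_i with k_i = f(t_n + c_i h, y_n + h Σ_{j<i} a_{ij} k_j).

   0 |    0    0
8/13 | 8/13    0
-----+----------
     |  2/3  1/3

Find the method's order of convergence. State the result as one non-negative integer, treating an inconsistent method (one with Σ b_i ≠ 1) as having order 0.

b = (2/3, 1/3)
c = (0, 8/13)
Σ b_i: 2/3·1 + 1/3·1 = 1 ✓
b·c: 1/3·8/13 = 8/39 ≠ 1/2 ⇒ order 1.

1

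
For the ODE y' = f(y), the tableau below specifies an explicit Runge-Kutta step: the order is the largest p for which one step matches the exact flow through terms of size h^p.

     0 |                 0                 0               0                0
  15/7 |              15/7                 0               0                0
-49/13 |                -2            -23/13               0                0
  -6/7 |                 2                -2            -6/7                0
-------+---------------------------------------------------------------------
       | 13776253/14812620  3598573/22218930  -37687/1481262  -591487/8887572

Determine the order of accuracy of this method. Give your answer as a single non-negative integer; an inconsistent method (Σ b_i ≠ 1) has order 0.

b = (13776253/14812620, 3598573/22218930, -37687/1481262, -591487/8887572)
c = (0, 15/7, -49/13, -6/7)
Ac = (0, 0, -345/91, -96/91)
Σ b_i: 13776253/14812620·1 + 3598573/22218930·1 + (-37687/1481262)·1 + (-591487/8887572)·1 = 1 ✓
b·c: 3598573/22218930·15/7 + (-37687/1481262)·(-49/13) + (-591487/8887572)·(-6/7) = 1/2 ✓
b·c²: 3598573/22218930·225/49 + (-37687/1481262)·2401/169 + (-591487/8887572)·36/49 = 1/3 ✓
b·Ac: (-37687/1481262)·(-345/91) + (-591487/8887572)·(-96/91) = 1/6 ✓
b·c³: 3598573/22218930·3375/343 + (-37687/1481262)·(-117649/2197) + (-591487/8887572)·(-216/343) = 1414392593/471781947 ≠ 1/4 ⇒ order 3.
b·(c∘Ac): (-37687/1481262)·2415/169 + (-591487/8887572)·576/637 = -10252203/24193946 ≠ 1/8
b·Ac²: (-37687/1481262)·(-5175/637) + (-591487/8887572)·(-176892/8281) = 219490249/134794842 ≠ 1/12
b·A²c: (-591487/8887572)·2070/637 = -5232385/24193946 ≠ 1/24

3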